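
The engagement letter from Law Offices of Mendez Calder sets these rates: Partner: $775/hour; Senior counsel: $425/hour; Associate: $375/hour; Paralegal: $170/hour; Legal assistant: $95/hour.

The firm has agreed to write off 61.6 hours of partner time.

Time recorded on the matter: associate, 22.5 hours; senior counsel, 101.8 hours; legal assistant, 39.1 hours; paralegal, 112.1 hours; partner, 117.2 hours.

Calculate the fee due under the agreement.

Partner: 117.2 × $775 = $90,830.00
Senior counsel: 101.8 × $425 = $43,265.00
Associate: 22.5 × $375 = $8,437.50
Paralegal: 112.1 × $170 = $19,057.00
Legal assistant: 39.1 × $95 = $3,714.50
Subtotal: $165,304.00
Write-off: 61.6 × $775 = $47,740.00
Total: $165,304.00 − $47,740.00 = $117,564.00

$117,564.00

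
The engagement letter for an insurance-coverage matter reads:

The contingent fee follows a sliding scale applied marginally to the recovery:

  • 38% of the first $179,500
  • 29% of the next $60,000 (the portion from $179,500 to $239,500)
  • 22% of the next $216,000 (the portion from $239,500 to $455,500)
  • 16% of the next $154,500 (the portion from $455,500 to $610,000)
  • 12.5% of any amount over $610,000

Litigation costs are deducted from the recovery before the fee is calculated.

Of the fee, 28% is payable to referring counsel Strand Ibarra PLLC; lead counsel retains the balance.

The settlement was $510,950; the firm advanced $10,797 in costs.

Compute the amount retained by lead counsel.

Fee base (net of costs): $510,950 − $10,797 = $500,153
First $179,500 at 38% = $68,210.00
Next $60,000 at 29% = $17,400.00
Next $216,000 at 22% = $47,520.00
Remaining $44,653 at 16% = $7,144.48
Fee: $68,210.00 + $17,400.00 + $47,520.00 + $7,144.48 = $140,274.48
Referral share: 28% of $140,274.48 = $39,276.85; lead counsel retains $140,274.48 − $39,276.85 = $100,997.63.

$100,997.63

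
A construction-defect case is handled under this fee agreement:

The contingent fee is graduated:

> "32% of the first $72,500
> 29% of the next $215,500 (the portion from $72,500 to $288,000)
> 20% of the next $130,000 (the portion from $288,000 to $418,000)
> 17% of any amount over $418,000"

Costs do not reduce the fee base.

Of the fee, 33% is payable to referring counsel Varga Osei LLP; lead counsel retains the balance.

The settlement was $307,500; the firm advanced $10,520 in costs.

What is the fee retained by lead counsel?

Fee base is the gross recovery, $307,500; costs are reimbursed separately.
First $72,500 at 32% = $23,200.00
Next $215,500 at 29% = $62,495.00
Remaining $19,500 at 20% = $3,900.00
Fee: $23,200.00 + $62,495.00 + $3,900.00 = $89,595.00
Referral share: 33% of $89,595.00 = $29,566.35; lead counsel retains $89,595.00 − $29,566.35 = $60,028.65.

$60,028.65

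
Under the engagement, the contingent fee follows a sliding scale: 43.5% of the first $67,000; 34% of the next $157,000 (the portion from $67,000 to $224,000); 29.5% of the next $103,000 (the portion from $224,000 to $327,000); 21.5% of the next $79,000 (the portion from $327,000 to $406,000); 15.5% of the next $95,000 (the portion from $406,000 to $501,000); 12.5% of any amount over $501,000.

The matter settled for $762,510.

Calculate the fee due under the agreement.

First $67,000 at 43.5% = $29,145.00
Next $157,000 at 34% = $53,380.00
Next $103,000 at 29.5% = $30,385.00
Next $79,000 at 21.5% = $16,985.00
Next $95,000 at 15.5% = $14,725.00
Remaining $261,510 at 12.5% = $32,688.75
Fee: $29,145.00 + $53,380.00 + $30,385.00 + $16,985.00 + $14,725.00 + $32,688.75 = $177,308.75

$177,308.75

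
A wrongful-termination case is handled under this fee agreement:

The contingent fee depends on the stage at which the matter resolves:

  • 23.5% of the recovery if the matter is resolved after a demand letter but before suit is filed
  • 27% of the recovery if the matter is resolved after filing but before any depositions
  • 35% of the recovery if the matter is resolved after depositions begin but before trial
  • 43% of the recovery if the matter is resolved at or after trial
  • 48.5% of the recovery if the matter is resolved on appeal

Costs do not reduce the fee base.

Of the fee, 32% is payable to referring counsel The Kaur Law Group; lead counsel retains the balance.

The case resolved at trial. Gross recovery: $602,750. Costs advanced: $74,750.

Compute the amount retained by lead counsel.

$176,244.10

Fee base is the gross recovery, $602,750; costs are reimbursed separately.
The matter resolved at trial, so the 43% rate applies.
$602,750 × 43% = $259,182.50
Referral share: 32% of $259,182.50 = $82,938.40; lead counsel retains $259,182.50 − $82,938.40 = $176,244.10.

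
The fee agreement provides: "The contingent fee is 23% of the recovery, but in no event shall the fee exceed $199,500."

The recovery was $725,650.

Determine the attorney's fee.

23% of $725,650 = $166,899.50
That is under the $199,500 cap.

$166,899.50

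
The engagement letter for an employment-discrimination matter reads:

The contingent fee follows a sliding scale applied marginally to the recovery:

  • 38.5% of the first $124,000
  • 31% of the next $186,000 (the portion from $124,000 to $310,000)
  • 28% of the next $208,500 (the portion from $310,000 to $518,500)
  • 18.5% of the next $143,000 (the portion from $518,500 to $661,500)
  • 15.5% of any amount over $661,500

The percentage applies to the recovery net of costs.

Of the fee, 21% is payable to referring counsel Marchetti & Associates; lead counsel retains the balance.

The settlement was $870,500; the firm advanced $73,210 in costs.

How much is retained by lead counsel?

Fee base (net of costs): $870,500 − $73,210 = $797,290
First $124,000 at 38.5% = $47,740.00
Next $186,000 at 31% = $57,660.00
Next $208,500 at 28% = $58,380.00
Next $143,000 at 18.5% = $26,455.00
Remaining $135,790 at 15.5% = $21,047.45
Fee: $47,740.00 + $57,660.00 + $58,380.00 + $26,455.00 + $21,047.45 = $211,282.45
Referral share: 21% of $211,282.45 = $44,369.31; lead counsel retains $211,282.45 − $44,369.31 = $166,913.14.

$166,913.14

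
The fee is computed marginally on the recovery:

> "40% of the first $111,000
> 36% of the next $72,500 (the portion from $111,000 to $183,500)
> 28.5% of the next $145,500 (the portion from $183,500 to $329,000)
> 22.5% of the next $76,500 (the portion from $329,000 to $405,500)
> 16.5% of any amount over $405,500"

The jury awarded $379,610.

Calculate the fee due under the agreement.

$123,354.75

First $111,000 at 40% = $44,400.00
Next $72,500 at 36% = $26,100.00
Next $145,500 at 28.5% = $41,467.50
Remaining $50,610 at 22.5% = $11,387.25
Fee: $44,400.00 + $26,100.00 + $41,467.50 + $11,387.25 = $123,354.75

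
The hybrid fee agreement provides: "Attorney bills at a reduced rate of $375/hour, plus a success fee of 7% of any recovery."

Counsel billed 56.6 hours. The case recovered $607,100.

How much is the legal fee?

$63,722.00

Hourly: 56.6 × $375 = $21,225.00
Success fee: 7% of $607,100 = $42,497.00
Total: $21,225.00 + $42,497.00 = $63,722.00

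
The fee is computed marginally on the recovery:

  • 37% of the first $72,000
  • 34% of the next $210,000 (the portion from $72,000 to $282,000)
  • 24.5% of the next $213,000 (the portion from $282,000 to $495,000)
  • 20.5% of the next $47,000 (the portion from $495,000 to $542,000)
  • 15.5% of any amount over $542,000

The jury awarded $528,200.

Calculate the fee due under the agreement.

First $72,000 at 37% = $26,640.00
Next $210,000 at 34% = $71,400.00
Next $213,000 at 24.5% = $52,185.00
Remaining $33,200 at 20.5% = $6,806.00
Fee: $26,640.00 + $71,400.00 + $52,185.00 + $6,806.00 = $157,031.00

$157,031.00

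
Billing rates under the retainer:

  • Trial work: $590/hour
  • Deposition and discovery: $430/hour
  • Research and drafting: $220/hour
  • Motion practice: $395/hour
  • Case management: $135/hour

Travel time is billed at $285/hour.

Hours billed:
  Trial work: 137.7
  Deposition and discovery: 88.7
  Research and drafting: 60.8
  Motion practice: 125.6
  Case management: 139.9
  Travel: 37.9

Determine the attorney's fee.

$212,060.00

Trial work: 137.7 × $590 = $81,243.00
Deposition and discovery: 88.7 × $430 = $38,141.00
Research and drafting: 60.8 × $220 = $13,376.00
Motion practice: 125.6 × $395 = $49,612.00
Case management: 139.9 × $135 = $18,886.50
Subtotal: $81,243.00 + $38,141.00 + $13,376.00 + $49,612.00 + $18,886.50 = $201,258.50
Travel: 37.9 × $285 = $10,801.50
Total: $201,258.50 + $10,801.50 = $212,060.00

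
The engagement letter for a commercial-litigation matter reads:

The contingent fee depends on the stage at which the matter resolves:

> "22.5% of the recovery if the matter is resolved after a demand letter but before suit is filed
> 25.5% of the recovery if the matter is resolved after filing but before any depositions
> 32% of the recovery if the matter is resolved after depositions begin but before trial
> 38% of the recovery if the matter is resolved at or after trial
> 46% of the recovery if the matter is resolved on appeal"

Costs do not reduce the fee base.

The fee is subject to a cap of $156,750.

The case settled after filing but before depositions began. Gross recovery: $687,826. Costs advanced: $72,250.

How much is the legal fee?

Fee base is the gross recovery, $687,826; costs are reimbursed separately.
The matter settled after filing but before depositions began, so the 25.5% rate applies.
$687,826 × 25.5% = $175,395.63
$175,395.63 exceeds the $156,750 cap, so the fee is capped at $156,750.00.

$156,750.00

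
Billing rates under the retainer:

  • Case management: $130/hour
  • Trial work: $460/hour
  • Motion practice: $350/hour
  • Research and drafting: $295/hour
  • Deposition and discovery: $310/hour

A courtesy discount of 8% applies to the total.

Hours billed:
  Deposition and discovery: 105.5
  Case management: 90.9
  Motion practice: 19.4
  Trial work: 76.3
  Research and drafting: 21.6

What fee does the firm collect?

$85,359.44

Case management: 90.9 × $130 = $11,817.00
Trial work: 76.3 × $460 = $35,098.00
Motion practice: 19.4 × $350 = $6,790.00
Research and drafting: 21.6 × $295 = $6,372.00
Deposition and discovery: 105.5 × $310 = $32,705.00
Subtotal: $92,782.00
Less 8% discount: −$7,422.56
Total: $92,782.00 − $7,422.56 = $85,359.44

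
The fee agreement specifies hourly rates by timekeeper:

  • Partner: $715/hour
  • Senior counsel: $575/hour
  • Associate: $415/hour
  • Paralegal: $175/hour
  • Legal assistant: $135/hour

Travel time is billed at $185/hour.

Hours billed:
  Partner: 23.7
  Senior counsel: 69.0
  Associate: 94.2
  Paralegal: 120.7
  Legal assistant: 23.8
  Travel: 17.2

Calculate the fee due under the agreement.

$123,231.00

Partner: 23.7 × $715 = $16,945.50
Senior counsel: 69.0 × $575 = $39,675.00
Associate: 94.2 × $415 = $39,093.00
Paralegal: 120.7 × $175 = $21,122.50
Legal assistant: 23.8 × $135 = $3,213.00
Subtotal: $16,945.50 + $39,675.00 + $39,093.00 + $21,122.50 + $3,213.00 = $120,049.00
Travel: 17.2 × $185 = $3,182.00
Total: $120,049.00 + $3,182.00 = $123,231.00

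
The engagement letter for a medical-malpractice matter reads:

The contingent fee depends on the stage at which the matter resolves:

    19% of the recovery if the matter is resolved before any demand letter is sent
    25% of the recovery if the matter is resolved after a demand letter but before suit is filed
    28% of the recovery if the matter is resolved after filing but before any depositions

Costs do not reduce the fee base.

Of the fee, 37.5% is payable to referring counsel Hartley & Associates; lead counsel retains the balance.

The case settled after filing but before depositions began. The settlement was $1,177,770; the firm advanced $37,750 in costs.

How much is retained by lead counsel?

Fee base is the gross recovery, $1,177,770; costs are reimbursed separately.
The matter settled after filing but before depositions began, so the 28% rate applies.
$1,177,770 × 28% = $329,775.60
Referral share: 37.5% of $329,775.60 = $123,665.85; lead counsel retains $329,775.60 − $123,665.85 = $206,109.75.

$206,109.75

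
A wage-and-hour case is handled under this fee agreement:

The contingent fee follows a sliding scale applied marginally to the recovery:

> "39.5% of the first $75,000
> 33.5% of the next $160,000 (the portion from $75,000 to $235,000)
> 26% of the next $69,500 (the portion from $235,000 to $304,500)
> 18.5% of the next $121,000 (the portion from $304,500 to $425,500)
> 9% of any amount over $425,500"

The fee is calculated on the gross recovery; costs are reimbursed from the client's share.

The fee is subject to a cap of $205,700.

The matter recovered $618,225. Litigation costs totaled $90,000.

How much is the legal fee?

Fee base is the gross recovery, $618,225; costs are reimbursed separately.
First $75,000 at 39.5% = $29,625.00
Next $160,000 at 33.5% = $53,600.00
Next $69,500 at 26% = $18,070.00
Next $121,000 at 18.5% = $22,385.00
Remaining $192,725 at 9% = $17,345.25
Fee: $29,625.00 + $53,600.00 + $18,070.00 + $22,385.00 + $17,345.25 = $141,025.25
$141,025.25 is under the $205,700 cap.

$141,025.25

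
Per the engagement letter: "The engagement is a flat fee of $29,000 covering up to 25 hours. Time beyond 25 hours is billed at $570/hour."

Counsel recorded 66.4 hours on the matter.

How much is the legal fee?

$52,598.00

Flat fee: $29,000.00
Excess hours: 66.4 − 25 = 41.4
Overrun: 41.4 × $570 = $23,598.00
Total: $29,000.00 + $23,598.00 = $52,598.00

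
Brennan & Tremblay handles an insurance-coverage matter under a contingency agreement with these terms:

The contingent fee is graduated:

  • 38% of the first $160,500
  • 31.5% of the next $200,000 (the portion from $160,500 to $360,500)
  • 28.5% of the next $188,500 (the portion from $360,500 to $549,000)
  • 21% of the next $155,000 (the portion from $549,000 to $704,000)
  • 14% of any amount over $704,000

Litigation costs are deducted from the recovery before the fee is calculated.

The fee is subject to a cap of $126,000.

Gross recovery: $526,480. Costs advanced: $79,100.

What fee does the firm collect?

Fee base (net of costs): $526,480 − $79,100 = $447,380
First $160,500 at 38% = $60,990.00
Next $200,000 at 31.5% = $63,000.00
Remaining $86,880 at 28.5% = $24,760.80
Fee: $60,990.00 + $63,000.00 + $24,760.80 = $148,750.80
$148,750.80 exceeds the $126,000 cap, so the fee is capped at $126,000.00.

$126,000.00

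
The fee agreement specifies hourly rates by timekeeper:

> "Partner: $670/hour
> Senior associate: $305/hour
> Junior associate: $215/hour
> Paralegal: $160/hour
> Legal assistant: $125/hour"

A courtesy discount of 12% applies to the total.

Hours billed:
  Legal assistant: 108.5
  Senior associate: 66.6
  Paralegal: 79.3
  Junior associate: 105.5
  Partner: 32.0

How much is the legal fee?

Partner: 32.0 × $670 = $21,440.00
Senior associate: 66.6 × $305 = $20,313.00
Junior associate: 105.5 × $215 = $22,682.50
Paralegal: 79.3 × $160 = $12,688.00
Legal assistant: 108.5 × $125 = $13,562.50
Subtotal: $90,686.00
Less 12% discount: −$10,882.32
Total: $90,686.00 − $10,882.32 = $79,803.68

$79,803.68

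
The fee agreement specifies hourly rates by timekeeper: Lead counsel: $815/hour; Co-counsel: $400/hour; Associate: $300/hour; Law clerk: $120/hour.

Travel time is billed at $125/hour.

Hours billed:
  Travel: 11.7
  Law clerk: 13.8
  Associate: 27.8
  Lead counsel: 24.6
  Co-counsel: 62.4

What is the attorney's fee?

Lead counsel: 24.6 × $815 = $20,049.00
Co-counsel: 62.4 × $400 = $24,960.00
Associate: 27.8 × $300 = $8,340.00
Law clerk: 13.8 × $120 = $1,656.00
Subtotal: $20,049.00 + $24,960.00 + $8,340.00 + $1,656.00 = $55,005.00
Travel: 11.7 × $125 = $1,462.50
Total: $55,005.00 + $1,462.50 = $56,467.50

$56,467.50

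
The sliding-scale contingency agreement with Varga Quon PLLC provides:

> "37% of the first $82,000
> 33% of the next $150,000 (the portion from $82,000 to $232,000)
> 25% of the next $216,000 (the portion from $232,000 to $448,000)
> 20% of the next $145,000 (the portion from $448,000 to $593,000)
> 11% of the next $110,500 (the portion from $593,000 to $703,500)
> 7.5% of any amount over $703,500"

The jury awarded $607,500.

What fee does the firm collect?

First $82,000 at 37% = $30,340.00
Next $150,000 at 33% = $49,500.00
Next $216,000 at 25% = $54,000.00
Next $145,000 at 20% = $29,000.00
Remaining $14,500 at 11% = $1,595.00
Fee: $30,340.00 + $49,500.00 + $54,000.00 + $29,000.00 + $1,595.00 = $164,435.00

$164,435.00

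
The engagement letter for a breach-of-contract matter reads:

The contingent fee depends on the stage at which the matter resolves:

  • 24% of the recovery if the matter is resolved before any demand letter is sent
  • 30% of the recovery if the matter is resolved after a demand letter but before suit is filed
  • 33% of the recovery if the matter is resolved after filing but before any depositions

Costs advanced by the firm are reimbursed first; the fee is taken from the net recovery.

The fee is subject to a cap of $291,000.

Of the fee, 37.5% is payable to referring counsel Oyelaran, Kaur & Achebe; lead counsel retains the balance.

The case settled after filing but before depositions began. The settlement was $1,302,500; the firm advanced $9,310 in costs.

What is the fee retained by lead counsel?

$181,875.00

Fee base (net of costs): $1,302,500 − $9,310 = $1,293,190
The matter settled after filing but before depositions began, so the 33% rate applies.
$1,293,190 × 33% = $426,752.70
$426,752.70 exceeds the $291,000 cap, so the fee is capped at $291,000.00.
Referral share: 37.5% of $291,000.00 = $109,125.00; lead counsel retains $291,000.00 − $109,125.00 = $181,875.00.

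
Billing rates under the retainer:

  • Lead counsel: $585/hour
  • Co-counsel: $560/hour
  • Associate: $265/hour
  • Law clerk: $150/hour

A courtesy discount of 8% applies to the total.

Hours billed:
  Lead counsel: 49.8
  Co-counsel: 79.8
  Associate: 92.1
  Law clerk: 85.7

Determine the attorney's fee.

Lead counsel: 49.8 × $585 = $29,133.00
Co-counsel: 79.8 × $560 = $44,688.00
Associate: 92.1 × $265 = $24,406.50
Law clerk: 85.7 × $150 = $12,855.00
Subtotal: $111,082.50
Less 8% discount: −$8,886.60
Total: $111,082.50 − $8,886.60 = $102,195.90

$102,195.90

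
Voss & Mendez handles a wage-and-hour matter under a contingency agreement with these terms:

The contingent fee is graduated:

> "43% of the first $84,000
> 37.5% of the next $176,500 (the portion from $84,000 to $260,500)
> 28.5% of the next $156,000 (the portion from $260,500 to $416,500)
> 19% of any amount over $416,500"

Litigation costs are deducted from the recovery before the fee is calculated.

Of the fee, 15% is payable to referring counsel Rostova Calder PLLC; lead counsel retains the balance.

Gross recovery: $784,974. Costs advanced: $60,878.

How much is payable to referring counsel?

Fee base (net of costs): $784,974 − $60,878 = $724,096
First $84,000 at 43% = $36,120.00
Next $176,500 at 37.5% = $66,187.50
Next $156,000 at 28.5% = $44,460.00
Remaining $307,596 at 19% = $58,443.24
Fee: $36,120.00 + $66,187.50 + $44,460.00 + $58,443.24 = $205,210.74
Referral share: 15% of $205,210.74 = $30,781.61; lead counsel retains $205,210.74 − $30,781.61 = $174,429.13.

$30,781.61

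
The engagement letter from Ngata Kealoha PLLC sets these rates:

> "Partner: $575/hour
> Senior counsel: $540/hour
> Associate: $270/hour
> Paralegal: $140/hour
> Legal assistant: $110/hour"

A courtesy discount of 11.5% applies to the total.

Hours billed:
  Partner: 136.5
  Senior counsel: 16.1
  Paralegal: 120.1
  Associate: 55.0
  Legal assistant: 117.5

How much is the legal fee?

Partner: 136.5 × $575 = $78,487.50
Senior counsel: 16.1 × $540 = $8,694.00
Associate: 55.0 × $270 = $14,850.00
Paralegal: 120.1 × $140 = $16,814.00
Legal assistant: 117.5 × $110 = $12,925.00
Subtotal: $131,770.50
Less 11.5% discount: −$15,153.61
Total: $131,770.50 − $15,153.61 = $116,616.89

$116,616.89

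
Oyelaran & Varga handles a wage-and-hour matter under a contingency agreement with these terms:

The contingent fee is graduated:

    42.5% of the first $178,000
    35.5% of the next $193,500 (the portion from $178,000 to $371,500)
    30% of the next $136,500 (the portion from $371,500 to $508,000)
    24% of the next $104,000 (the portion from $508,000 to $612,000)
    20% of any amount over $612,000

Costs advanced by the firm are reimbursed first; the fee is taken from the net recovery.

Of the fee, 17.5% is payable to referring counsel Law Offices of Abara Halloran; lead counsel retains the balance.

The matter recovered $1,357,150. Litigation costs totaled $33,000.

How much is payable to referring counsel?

Fee base (net of costs): $1,357,150 − $33,000 = $1,324,150
First $178,000 at 42.5% = $75,650.00
Next $193,500 at 35.5% = $68,692.50
Next $136,500 at 30% = $40,950.00
Next $104,000 at 24% = $24,960.00
Remaining $712,150 at 20% = $142,430.00
Fee: $75,650.00 + $68,692.50 + $40,950.00 + $24,960.00 + $142,430.00 = $352,682.50
Referral share: 17.5% of $352,682.50 = $61,719.44; lead counsel retains $352,682.50 − $61,719.44 = $290,963.06.

$61,719.44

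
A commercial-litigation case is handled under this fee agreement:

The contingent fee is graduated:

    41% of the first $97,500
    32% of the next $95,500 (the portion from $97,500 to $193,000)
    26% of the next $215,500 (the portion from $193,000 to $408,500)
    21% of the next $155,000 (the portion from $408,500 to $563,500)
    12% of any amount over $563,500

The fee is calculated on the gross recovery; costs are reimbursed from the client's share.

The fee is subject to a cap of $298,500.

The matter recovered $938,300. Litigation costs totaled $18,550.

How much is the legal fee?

$204,091.00

Fee base is the gross recovery, $938,300; costs are reimbursed separately.
First $97,500 at 41% = $39,975.00
Next $95,500 at 32% = $30,560.00
Next $215,500 at 26% = $56,030.00
Next $155,000 at 21% = $32,550.00
Remaining $374,800 at 12% = $44,976.00
Fee: $39,975.00 + $30,560.00 + $56,030.00 + $32,550.00 + $44,976.00 = $204,091.00
$204,091.00 is under the $298,500 cap.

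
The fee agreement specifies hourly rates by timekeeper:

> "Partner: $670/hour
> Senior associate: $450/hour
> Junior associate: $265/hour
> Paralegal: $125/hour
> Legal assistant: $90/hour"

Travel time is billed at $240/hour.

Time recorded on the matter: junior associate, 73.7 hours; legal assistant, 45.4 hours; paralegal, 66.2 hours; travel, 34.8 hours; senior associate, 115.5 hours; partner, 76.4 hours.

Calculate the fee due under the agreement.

Partner: 76.4 × $670 = $51,188.00
Senior associate: 115.5 × $450 = $51,975.00
Junior associate: 73.7 × $265 = $19,530.50
Paralegal: 66.2 × $125 = $8,275.00
Legal assistant: 45.4 × $90 = $4,086.00
Subtotal: $51,188.00 + $51,975.00 + $19,530.50 + $8,275.00 + $4,086.00 = $135,054.50
Travel: 34.8 × $240 = $8,352.00
Total: $135,054.50 + $8,352.00 = $143,406.50

$143,406.50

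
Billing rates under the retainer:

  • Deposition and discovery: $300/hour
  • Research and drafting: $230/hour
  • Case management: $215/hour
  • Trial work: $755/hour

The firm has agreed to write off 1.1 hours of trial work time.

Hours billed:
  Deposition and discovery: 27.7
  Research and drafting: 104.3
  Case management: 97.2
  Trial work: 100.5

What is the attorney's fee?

$128,244.00

Deposition and discovery: 27.7 × $300 = $8,310.00
Research and drafting: 104.3 × $230 = $23,989.00
Case management: 97.2 × $215 = $20,898.00
Trial work: 100.5 × $755 = $75,877.50
Subtotal: $129,074.50
Write-off: 1.1 × $755 = $830.50
Total: $129,074.50 − $830.50 = $128,244.00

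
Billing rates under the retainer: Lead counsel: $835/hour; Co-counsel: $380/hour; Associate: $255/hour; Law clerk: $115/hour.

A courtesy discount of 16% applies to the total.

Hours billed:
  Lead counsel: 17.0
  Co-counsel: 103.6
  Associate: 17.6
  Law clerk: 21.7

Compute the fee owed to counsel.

$50,859.06

Lead counsel: 17.0 × $835 = $14,195.00
Co-counsel: 103.6 × $380 = $39,368.00
Associate: 17.6 × $255 = $4,488.00
Law clerk: 21.7 × $115 = $2,495.50
Subtotal: $60,546.50
Less 16% discount: −$9,687.44
Total: $60,546.50 − $9,687.44 = $50,859.06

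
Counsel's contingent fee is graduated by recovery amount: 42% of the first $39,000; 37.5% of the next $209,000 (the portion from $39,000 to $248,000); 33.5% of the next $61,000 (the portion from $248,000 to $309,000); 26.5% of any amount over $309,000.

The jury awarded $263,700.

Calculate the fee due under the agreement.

First $39,000 at 42% = $16,380.00
Next $209,000 at 37.5% = $78,375.00
Remaining $15,700 at 33.5% = $5,259.50
Fee: $16,380.00 + $78,375.00 + $5,259.50 = $100,014.50

$100,014.50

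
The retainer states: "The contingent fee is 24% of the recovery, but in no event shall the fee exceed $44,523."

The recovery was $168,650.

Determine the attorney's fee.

$40,476.00

24% of $168,650 = $40,476.00
That is under the $44,523 cap.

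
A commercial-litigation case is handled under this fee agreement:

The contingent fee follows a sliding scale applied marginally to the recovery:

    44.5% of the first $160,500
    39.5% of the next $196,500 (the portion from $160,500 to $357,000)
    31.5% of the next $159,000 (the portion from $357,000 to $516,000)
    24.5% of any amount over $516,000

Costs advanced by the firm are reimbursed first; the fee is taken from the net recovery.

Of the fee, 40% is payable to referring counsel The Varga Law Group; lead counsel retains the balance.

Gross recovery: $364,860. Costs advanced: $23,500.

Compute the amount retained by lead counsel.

Fee base (net of costs): $364,860 − $23,500 = $341,360
First $160,500 at 44.5% = $71,422.50
Remaining $180,860 at 39.5% = $71,439.70
Fee: $71,422.50 + $71,439.70 = $142,862.20
Referral share: 40% of $142,862.20 = $57,144.88; lead counsel retains $142,862.20 − $57,144.88 = $85,717.32.

$85,717.32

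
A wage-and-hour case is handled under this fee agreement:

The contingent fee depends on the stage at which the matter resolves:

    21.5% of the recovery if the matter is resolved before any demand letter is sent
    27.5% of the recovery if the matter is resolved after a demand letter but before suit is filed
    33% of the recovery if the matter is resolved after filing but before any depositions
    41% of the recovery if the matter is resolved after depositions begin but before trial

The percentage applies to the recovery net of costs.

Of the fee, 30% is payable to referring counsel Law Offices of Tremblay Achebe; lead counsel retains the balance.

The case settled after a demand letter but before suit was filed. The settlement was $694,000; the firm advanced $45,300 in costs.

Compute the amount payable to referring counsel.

Fee base (net of costs): $694,000 − $45,300 = $648,700
The matter settled after a demand letter but before suit was filed, so the 27.5% rate applies.
$648,700 × 27.5% = $178,392.50
Referral share: 30% of $178,392.50 = $53,517.75; lead counsel retains $178,392.50 − $53,517.75 = $124,874.75.

$53,517.75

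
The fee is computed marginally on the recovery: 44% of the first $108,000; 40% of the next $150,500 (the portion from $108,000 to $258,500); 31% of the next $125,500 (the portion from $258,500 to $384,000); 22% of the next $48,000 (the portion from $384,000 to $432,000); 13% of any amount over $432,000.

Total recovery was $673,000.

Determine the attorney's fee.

First $108,000 at 44% = $47,520.00
Next $150,500 at 40% = $60,200.00
Next $125,500 at 31% = $38,905.00
Next $48,000 at 22% = $10,560.00
Remaining $241,000 at 13% = $31,330.00
Fee: $47,520.00 + $60,200.00 + $38,905.00 + $10,560.00 + $31,330.00 = $188,515.00

$188,515.00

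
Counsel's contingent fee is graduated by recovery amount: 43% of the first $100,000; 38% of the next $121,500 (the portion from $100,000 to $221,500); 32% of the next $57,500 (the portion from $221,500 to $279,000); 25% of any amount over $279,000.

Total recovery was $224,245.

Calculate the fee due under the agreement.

First $100,000 at 43% = $43,000.00
Next $121,500 at 38% = $46,170.00
Remaining $2,745 at 32% = $878.40
Fee: $43,000.00 + $46,170.00 + $878.40 = $90,048.40

$90,048.40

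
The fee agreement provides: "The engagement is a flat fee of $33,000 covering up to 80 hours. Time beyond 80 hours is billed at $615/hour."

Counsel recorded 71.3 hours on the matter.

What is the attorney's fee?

$33,000.00

71.3 hours is within the 80-hour scope; only the flat fee applies.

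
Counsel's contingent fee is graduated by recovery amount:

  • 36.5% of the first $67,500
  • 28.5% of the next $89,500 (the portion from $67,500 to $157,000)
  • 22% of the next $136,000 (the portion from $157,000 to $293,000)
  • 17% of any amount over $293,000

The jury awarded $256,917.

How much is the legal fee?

$72,126.74

First $67,500 at 36.5% = $24,637.50
Next $89,500 at 28.5% = $25,507.50
Remaining $99,917 at 22% = $21,981.74
Fee: $24,637.50 + $25,507.50 + $21,981.74 = $72,126.74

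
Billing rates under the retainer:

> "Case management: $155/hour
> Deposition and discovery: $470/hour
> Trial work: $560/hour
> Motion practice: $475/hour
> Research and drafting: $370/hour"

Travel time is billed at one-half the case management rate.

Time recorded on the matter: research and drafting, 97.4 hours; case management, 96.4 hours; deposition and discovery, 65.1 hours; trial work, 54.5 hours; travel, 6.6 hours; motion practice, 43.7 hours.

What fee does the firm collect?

Case management: 96.4 × $155 = $14,942.00
Deposition and discovery: 65.1 × $470 = $30,597.00
Trial work: 54.5 × $560 = $30,520.00
Motion practice: 43.7 × $475 = $20,757.50
Research and drafting: 97.4 × $370 = $36,038.00
Subtotal: $14,942.00 + $30,597.00 + $30,520.00 + $20,757.50 + $36,038.00 = $132,854.50
Travel: 6.6 × ($155 ÷ 2) = 6.6 × $77.50 = $511.50
Total: $132,854.50 + $511.50 = $133,366.00

$133,366.00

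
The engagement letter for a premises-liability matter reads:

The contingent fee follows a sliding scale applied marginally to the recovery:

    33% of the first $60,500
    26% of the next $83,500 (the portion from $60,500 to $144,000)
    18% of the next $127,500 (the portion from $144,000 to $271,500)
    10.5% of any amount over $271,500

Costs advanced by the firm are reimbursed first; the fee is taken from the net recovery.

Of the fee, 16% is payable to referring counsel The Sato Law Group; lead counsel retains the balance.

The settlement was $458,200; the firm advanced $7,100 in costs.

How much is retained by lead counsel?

Fee base (net of costs): $458,200 − $7,100 = $451,100
First $60,500 at 33% = $19,965.00
Next $83,500 at 26% = $21,710.00
Next $127,500 at 18% = $22,950.00
Remaining $179,600 at 10.5% = $18,858.00
Fee: $19,965.00 + $21,710.00 + $22,950.00 + $18,858.00 = $83,483.00
Referral share: 16% of $83,483.00 = $13,357.28; lead counsel retains $83,483.00 − $13,357.28 = $70,125.72.

$70,125.72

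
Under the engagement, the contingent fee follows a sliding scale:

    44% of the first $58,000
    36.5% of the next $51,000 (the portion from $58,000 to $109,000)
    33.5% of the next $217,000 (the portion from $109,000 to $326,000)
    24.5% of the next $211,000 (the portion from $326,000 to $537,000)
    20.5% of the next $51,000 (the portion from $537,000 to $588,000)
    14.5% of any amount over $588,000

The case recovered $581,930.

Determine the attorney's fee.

$177,735.65

First $58,000 at 44% = $25,520.00
Next $51,000 at 36.5% = $18,615.00
Next $217,000 at 33.5% = $72,695.00
Next $211,000 at 24.5% = $51,695.00
Remaining $44,930 at 20.5% = $9,210.65
Fee: $25,520.00 + $18,615.00 + $72,695.00 + $51,695.00 + $9,210.65 = $177,735.65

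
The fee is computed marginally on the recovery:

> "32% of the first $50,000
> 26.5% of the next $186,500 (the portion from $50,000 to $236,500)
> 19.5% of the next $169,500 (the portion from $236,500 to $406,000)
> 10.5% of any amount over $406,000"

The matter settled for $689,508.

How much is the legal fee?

$128,243.34

First $50,000 at 32% = $16,000.00
Next $186,500 at 26.5% = $49,422.50
Next $169,500 at 19.5% = $33,052.50
Remaining $283,508 at 10.5% = $29,768.34
Fee: $16,000.00 + $49,422.50 + $33,052.50 + $29,768.34 = $128,243.34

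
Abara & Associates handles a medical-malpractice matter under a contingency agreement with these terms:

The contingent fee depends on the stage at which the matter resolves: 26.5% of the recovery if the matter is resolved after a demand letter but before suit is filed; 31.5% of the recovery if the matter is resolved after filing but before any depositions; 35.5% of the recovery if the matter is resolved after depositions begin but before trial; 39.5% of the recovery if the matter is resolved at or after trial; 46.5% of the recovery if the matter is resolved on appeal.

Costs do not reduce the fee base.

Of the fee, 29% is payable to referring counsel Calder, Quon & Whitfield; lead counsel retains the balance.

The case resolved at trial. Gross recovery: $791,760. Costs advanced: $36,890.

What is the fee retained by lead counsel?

$222,049.09

Fee base is the gross recovery, $791,760; costs are reimbursed separately.
The matter resolved at trial, so the 39.5% rate applies.
$791,760 × 39.5% = $312,745.20
Referral share: 29% of $312,745.20 = $90,696.11; lead counsel retains $312,745.20 − $90,696.11 = $222,049.09.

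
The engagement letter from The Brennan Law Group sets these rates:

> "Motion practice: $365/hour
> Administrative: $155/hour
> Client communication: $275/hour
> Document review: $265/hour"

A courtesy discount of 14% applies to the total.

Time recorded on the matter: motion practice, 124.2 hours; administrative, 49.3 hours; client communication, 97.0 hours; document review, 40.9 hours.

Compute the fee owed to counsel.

Motion practice: 124.2 × $365 = $45,333.00
Administrative: 49.3 × $155 = $7,641.50
Client communication: 97.0 × $275 = $26,675.00
Document review: 40.9 × $265 = $10,838.50
Subtotal: $90,488.00
Less 14% discount: −$12,668.32
Total: $90,488.00 − $12,668.32 = $77,819.68

$77,819.68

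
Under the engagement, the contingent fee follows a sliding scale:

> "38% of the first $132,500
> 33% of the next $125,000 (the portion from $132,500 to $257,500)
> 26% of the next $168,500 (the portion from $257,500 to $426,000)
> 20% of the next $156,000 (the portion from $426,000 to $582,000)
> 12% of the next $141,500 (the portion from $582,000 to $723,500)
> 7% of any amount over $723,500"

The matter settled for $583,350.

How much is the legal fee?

First $132,500 at 38% = $50,350.00
Next $125,000 at 33% = $41,250.00
Next $168,500 at 26% = $43,810.00
Next $156,000 at 20% = $31,200.00
Remaining $1,350 at 12% = $162.00
Fee: $50,350.00 + $41,250.00 + $43,810.00 + $31,200.00 + $162.00 = $166,772.00

$166,772.00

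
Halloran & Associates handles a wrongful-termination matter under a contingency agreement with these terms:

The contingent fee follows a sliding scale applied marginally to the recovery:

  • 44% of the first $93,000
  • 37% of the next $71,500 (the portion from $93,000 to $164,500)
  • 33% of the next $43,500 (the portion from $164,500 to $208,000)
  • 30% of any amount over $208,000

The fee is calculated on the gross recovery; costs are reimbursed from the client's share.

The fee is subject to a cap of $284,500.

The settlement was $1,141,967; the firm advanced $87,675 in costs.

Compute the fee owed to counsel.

Fee base is the gross recovery, $1,141,967; costs are reimbursed separately.
First $93,000 at 44% = $40,920.00
Next $71,500 at 37% = $26,455.00
Next $43,500 at 33% = $14,355.00
Remaining $933,967 at 30% = $280,190.10
Fee: $40,920.00 + $26,455.00 + $14,355.00 + $280,190.10 = $361,920.10
$361,920.10 exceeds the $284,500 cap, so the fee is capped at $284,500.00.

$284,500.00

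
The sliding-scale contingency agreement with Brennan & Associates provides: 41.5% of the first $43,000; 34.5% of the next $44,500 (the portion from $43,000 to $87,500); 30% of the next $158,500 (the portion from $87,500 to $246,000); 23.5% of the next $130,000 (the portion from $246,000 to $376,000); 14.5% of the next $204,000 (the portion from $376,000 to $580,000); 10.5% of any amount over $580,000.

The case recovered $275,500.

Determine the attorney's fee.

$87,680.00

First $43,000 at 41.5% = $17,845.00
Next $44,500 at 34.5% = $15,352.50
Next $158,500 at 30% = $47,550.00
Remaining $29,500 at 23.5% = $6,932.50
Fee: $17,845.00 + $15,352.50 + $47,550.00 + $6,932.50 = $87,680.00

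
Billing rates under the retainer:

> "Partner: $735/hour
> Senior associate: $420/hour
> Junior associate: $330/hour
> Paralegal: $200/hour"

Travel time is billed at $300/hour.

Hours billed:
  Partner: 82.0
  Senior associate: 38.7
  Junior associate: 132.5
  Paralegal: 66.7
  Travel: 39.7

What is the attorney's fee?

$145,499.00

Partner: 82.0 × $735 = $60,270.00
Senior associate: 38.7 × $420 = $16,254.00
Junior associate: 132.5 × $330 = $43,725.00
Paralegal: 66.7 × $200 = $13,340.00
Subtotal: $60,270.00 + $16,254.00 + $43,725.00 + $13,340.00 = $133,589.00
Travel: 39.7 × $300 = $11,910.00
Total: $133,589.00 + $11,910.00 = $145,499.00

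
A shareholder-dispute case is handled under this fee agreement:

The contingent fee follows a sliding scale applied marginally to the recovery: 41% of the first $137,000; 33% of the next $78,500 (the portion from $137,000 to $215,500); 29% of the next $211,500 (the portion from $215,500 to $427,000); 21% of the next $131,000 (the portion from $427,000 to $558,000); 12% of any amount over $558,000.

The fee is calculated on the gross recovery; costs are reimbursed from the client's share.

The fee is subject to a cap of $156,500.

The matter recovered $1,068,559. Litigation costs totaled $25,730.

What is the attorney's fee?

Fee base is the gross recovery, $1,068,559; costs are reimbursed separately.
First $137,000 at 41% = $56,170.00
Next $78,500 at 33% = $25,905.00
Next $211,500 at 29% = $61,335.00
Next $131,000 at 21% = $27,510.00
Remaining $510,559 at 12% = $61,267.08
Fee: $56,170.00 + $25,905.00 + $61,335.00 + $27,510.00 + $61,267.08 = $232,187.08
$232,187.08 exceeds the $156,500 cap, so the fee is capped at $156,500.00.

$156,500.00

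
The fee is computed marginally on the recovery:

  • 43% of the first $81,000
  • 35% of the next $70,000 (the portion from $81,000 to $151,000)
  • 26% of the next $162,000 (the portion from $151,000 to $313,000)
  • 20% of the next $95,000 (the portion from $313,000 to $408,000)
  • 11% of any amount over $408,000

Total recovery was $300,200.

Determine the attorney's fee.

First $81,000 at 43% = $34,830.00
Next $70,000 at 35% = $24,500.00
Remaining $149,200 at 26% = $38,792.00
Fee: $34,830.00 + $24,500.00 + $38,792.00 = $98,122.00

$98,122.00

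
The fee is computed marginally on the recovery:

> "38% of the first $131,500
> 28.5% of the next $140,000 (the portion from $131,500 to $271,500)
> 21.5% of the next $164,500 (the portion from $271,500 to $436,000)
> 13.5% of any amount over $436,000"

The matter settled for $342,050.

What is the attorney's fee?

First $131,500 at 38% = $49,970.00
Next $140,000 at 28.5% = $39,900.00
Remaining $70,550 at 21.5% = $15,168.25
Fee: $49,970.00 + $39,900.00 + $15,168.25 = $105,038.25

$105,038.25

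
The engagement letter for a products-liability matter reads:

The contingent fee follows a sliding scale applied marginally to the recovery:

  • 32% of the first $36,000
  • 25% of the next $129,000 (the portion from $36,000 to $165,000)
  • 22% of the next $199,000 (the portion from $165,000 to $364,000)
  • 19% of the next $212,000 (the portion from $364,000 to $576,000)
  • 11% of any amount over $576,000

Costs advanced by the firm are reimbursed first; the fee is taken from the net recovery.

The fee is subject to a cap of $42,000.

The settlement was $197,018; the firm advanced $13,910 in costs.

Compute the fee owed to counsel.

Fee base (net of costs): $197,018 − $13,910 = $183,108
First $36,000 at 32% = $11,520.00
Next $129,000 at 25% = $32,250.00
Remaining $18,108 at 22% = $3,983.76
Fee: $11,520.00 + $32,250.00 + $3,983.76 = $47,753.76
$47,753.76 exceeds the $42,000 cap, so the fee is capped at $42,000.00.

$42,000.00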